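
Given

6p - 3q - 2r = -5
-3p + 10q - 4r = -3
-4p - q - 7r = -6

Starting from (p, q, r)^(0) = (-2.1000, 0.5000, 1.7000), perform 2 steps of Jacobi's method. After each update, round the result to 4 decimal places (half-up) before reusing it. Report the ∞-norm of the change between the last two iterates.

Iteration 1:
  p = (-5 - (-3)·0.5000 - (-2)·1.7000) / (6) = -0.0167
  q = (-3 - (-3)·-2.1000 - (-4)·1.7000) / (10) = -0.2500
  r = (-6 - (-4)·-2.1000 - (-1)·0.5000) / (-7) = 1.9857
Iteration 2:
  p = (-5 - (-3)·-0.2500 - (-2)·1.9857) / (6) = -0.2964
  q = (-3 - (-3)·-0.0167 - (-4)·1.9857) / (10) = 0.4893
  r = (-6 - (-4)·-0.0167 - (-1)·-0.2500) / (-7) = 0.9024
Change: (-0.2797, 0.7393, -1.0833) → max |·| = 1.0833

1.0833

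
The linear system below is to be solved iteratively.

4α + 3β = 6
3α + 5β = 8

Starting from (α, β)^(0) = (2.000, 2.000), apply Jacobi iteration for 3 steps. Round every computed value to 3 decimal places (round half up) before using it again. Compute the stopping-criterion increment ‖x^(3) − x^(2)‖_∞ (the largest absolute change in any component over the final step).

Iteration 1:
  α = (6 - (3)·2.000) / (4) = 0.000
  β = (8 - (3)·2.000) / (5) = 0.400
Iteration 2:
  α = (6 - (3)·0.400) / (4) = 1.200
  β = (8 - (3)·0.000) / (5) = 1.600
Iteration 3:
  α = (6 - (3)·1.600) / (4) = 0.300
  β = (8 - (3)·1.200) / (5) = 0.880
Change: (-0.900, -0.720) → max |·| = 0.900

0.900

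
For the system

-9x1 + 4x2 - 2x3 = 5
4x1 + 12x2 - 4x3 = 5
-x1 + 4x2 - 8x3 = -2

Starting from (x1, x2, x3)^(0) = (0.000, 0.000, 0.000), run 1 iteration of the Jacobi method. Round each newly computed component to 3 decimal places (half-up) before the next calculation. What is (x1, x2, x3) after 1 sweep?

(-0.556, 0.417, 0.250)

Iteration 1:
  x1 = (5 - (4)·0.000 - (-2)·0.000) / (-9) = -0.556
  x2 = (5 - (4)·0.000 - (-4)·0.000) / (12) = 0.417
  x3 = (-2 - (-1)·0.000 - (4)·0.000) / (-8) = 0.250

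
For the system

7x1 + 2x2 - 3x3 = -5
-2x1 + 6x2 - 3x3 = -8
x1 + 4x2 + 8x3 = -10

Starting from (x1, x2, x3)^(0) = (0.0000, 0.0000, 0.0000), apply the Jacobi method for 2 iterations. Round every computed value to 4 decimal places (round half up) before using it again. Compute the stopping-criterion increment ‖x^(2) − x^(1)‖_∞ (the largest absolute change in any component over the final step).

0.8631

Iteration 1:
  x1 = (-5 - (2)·0.0000 - (-3)·0.0000) / (7) = -0.7143
  x2 = (-8 - (-2)·0.0000 - (-3)·0.0000) / (6) = -1.3333
  x3 = (-10 - (1)·0.0000 - (4)·0.0000) / (8) = -1.2500
Iteration 2:
  x1 = (-5 - (2)·-1.3333 - (-3)·-1.2500) / (7) = -0.8691
  x2 = (-8 - (-2)·-0.7143 - (-3)·-1.2500) / (6) = -2.1964
  x3 = (-10 - (1)·-0.7143 - (4)·-1.3333) / (8) = -0.4941
Change: (-0.1548, -0.8631, 0.7559) → max |·| = 0.8631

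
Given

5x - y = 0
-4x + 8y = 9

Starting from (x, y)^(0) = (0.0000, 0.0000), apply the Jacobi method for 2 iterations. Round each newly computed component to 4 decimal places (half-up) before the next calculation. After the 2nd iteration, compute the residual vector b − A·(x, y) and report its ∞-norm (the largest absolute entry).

0.9000

Iteration 1:
  x = (0 - (-1)·0.0000) / (5) = 0.0000
  y = (9 - (-4)·0.0000) / (8) = 1.1250
Iteration 2:
  x = (0 - (-1)·1.1250) / (5) = 0.2250
  y = (9 - (-4)·0.0000) / (8) = 1.1250
Residual b − A·x = (0.0000, 0.9000); ∞-norm = 0.9000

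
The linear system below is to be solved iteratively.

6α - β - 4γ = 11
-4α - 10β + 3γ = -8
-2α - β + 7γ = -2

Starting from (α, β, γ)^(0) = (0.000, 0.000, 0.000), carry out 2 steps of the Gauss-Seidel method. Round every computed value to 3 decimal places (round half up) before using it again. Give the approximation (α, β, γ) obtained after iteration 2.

Iteration 1:
  α = (11 - (-1)·0.000 - (-4)·0.000) / (6) = 1.833
  β = (-8 - (-4)·1.833 - (3)·0.000) / (-10) = 0.067
  γ = (-2 - (-2)·1.833 - (-1)·0.067) / (7) = 0.248
Iteration 2:
  α = (11 - (-1)·0.067 - (-4)·0.248) / (6) = 2.010
  β = (-8 - (-4)·2.010 - (3)·0.248) / (-10) = 0.070
  γ = (-2 - (-2)·2.010 - (-1)·0.070) / (7) = 0.299

(2.010, 0.070, 0.299)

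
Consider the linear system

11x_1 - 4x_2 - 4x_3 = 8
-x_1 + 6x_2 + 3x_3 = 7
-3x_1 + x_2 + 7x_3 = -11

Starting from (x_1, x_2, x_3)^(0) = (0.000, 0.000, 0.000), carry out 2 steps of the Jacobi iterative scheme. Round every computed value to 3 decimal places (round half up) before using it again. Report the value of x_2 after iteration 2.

Iteration 1:
  x_1 = (8 - (-4)·0.000 - (-4)·0.000) / (11) = 0.727
  x_2 = (7 - (-1)·0.000 - (3)·0.000) / (6) = 1.167
  x_3 = (-11 - (-3)·0.000 - (1)·0.000) / (7) = -1.571
Iteration 2:
  x_1 = (8 - (-4)·1.167 - (-4)·-1.571) / (11) = 0.580
  x_2 = (7 - (-1)·0.727 - (3)·-1.571) / (6) = 2.073
  x_3 = (-11 - (-3)·0.727 - (1)·1.167) / (7) = -1.427

2.073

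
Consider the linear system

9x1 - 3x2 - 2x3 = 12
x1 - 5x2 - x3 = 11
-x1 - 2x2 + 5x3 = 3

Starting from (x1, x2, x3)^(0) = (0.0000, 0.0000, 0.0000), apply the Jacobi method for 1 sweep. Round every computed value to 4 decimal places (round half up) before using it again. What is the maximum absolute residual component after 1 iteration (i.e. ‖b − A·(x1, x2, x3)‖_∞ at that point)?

5.3997

Iteration 1:
  x1 = (12 - (-3)·0.0000 - (-2)·0.0000) / (9) = 1.3333
  x2 = (11 - (1)·0.0000 - (-1)·0.0000) / (-5) = -2.2000
  x3 = (3 - (-1)·0.0000 - (-2)·0.0000) / (5) = 0.6000
Residual b − A·x = (-5.3997, -0.7333, -3.0667); ∞-norm = 5.3997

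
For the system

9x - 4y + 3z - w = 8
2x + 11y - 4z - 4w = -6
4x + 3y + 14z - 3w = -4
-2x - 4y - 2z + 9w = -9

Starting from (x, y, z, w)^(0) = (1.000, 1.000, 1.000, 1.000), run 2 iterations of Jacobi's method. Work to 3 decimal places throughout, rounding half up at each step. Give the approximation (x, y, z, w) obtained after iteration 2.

Iteration 1:
  x = (8 - (-4)·1.000 - (3)·1.000 - (-1)·1.000) / (9) = 1.111
  y = (-6 - (2)·1.000 - (-4)·1.000 - (-4)·1.000) / (11) = 0.000
  z = (-4 - (4)·1.000 - (3)·1.000 - (-3)·1.000) / (14) = -0.571
  w = (-9 - (-2)·1.000 - (-4)·1.000 - (-2)·1.000) / (9) = -0.111
Iteration 2:
  x = (8 - (-4)·0.000 - (3)·-0.571 - (-1)·-0.111) / (9) = 1.067
  y = (-6 - (2)·1.111 - (-4)·-0.571 - (-4)·-0.111) / (11) = -0.995
  z = (-4 - (4)·1.111 - (3)·0.000 - (-3)·-0.111) / (14) = -0.627
  w = (-9 - (-2)·1.111 - (-4)·0.000 - (-2)·-0.571) / (9) = -0.880

(1.067, -0.995, -0.627, -0.880)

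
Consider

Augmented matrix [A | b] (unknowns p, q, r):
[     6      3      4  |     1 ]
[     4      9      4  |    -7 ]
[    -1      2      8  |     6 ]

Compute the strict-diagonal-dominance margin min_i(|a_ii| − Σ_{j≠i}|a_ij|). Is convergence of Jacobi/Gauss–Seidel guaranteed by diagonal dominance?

row 1: |6| − (3+4) = -1
row 2: |9| − (4+4) = 1
row 3: |8| − (1+2) = 5
minimum over rows = -1 → not strictly diagonally dominant

-1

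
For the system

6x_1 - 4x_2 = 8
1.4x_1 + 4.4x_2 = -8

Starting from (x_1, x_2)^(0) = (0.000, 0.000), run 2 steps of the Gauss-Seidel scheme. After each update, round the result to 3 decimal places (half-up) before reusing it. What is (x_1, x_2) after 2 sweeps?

Iteration 1:
  x_1 = (8 - (-4)·0.000) / (6) = 1.333
  x_2 = (-8 - (1.4)·1.333) / (4.4) = -2.242
Iteration 2:
  x_1 = (8 - (-4)·-2.242) / (6) = -0.161
  x_2 = (-8 - (1.4)·-0.161) / (4.4) = -1.767

(-0.161, -1.767)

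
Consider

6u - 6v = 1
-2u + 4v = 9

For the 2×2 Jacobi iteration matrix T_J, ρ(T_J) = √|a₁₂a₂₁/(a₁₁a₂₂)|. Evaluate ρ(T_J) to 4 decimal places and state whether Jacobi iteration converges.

0.7071

a₁₂a₂₁/(a₁₁a₂₂) = (-6)·(-2) / ((6)·(4)) = 0.500000
ρ = √|0.500000| = √0.500000 = 0.7071
ρ < 1, so Jacobi converges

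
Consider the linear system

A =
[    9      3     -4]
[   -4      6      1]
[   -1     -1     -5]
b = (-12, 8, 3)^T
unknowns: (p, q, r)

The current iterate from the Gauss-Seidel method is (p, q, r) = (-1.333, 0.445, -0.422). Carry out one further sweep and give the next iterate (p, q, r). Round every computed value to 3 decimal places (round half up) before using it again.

One sweep:
  p = (-12 - (3)·0.445 - (-4)·-0.422) / (9) = -1.669
  q = (8 - (-4)·-1.669 - (1)·-0.422) / (6) = 0.291
  r = (3 - (-1)·-1.669 - (-1)·0.291) / (-5) = -0.324

(-1.669, 0.291, -0.324)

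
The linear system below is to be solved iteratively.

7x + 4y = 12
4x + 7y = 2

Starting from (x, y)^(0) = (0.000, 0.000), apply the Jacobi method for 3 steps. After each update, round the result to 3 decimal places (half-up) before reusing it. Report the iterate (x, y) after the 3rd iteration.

(2.111, -0.601)

Iteration 1:
  x = (12 - (4)·0.000) / (7) = 1.714
  y = (2 - (4)·0.000) / (7) = 0.286
Iteration 2:
  x = (12 - (4)·0.286) / (7) = 1.551
  y = (2 - (4)·1.714) / (7) = -0.694
Iteration 3:
  x = (12 - (4)·-0.694) / (7) = 2.111
  y = (2 - (4)·1.551) / (7) = -0.601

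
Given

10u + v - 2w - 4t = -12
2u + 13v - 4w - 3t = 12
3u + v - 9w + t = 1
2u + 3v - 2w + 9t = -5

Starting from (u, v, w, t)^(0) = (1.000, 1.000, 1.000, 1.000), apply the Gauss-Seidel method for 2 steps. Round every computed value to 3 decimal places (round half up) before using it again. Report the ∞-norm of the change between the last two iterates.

Iteration 1:
  u = (-12 - (1)·1.000 - (-2)·1.000 - (-4)·1.000) / (10) = -0.700
  v = (12 - (2)·-0.700 - (-4)·1.000 - (-3)·1.000) / (13) = 1.569
  w = (1 - (3)·-0.700 - (1)·1.569 - (1)·1.000) / (-9) = -0.059
  t = (-5 - (2)·-0.700 - (3)·1.569 - (-2)·-0.059) / (9) = -0.936
Iteration 2:
  u = (-12 - (1)·1.569 - (-2)·-0.059 - (-4)·-0.936) / (10) = -1.743
  v = (12 - (2)·-1.743 - (-4)·-0.059 - (-3)·-0.936) / (13) = 0.957
  w = (1 - (3)·-1.743 - (1)·0.957 - (1)·-0.936) / (-9) = -0.690
  t = (-5 - (2)·-1.743 - (3)·0.957 - (-2)·-0.690) / (9) = -0.641
Change: (-1.043, -0.612, -0.631, 0.295) → max |·| = 1.043

1.043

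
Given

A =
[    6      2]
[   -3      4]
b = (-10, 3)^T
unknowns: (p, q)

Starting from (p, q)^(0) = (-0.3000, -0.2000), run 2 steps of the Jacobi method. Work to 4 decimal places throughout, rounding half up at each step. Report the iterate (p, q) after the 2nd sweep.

Iteration 1:
  p = (-10 - (2)·-0.2000) / (6) = -1.6000
  q = (3 - (-3)·-0.3000) / (4) = 0.5250
Iteration 2:
  p = (-10 - (2)·0.5250) / (6) = -1.8417
  q = (3 - (-3)·-1.6000) / (4) = -0.4500

(-1.8417, -0.4500)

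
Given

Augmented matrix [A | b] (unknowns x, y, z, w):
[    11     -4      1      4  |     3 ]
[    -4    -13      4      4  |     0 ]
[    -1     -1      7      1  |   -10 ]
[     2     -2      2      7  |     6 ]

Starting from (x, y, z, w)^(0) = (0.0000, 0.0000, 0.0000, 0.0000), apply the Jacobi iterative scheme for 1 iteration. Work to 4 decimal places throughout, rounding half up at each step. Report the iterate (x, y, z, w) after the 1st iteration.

(0.2727, 0.0000, -1.4286, 0.8571)

Iteration 1:
  x = (3 - (-4)·0.0000 - (1)·0.0000 - (4)·0.0000) / (11) = 0.2727
  y = (0 - (-4)·0.0000 - (4)·0.0000 - (4)·0.0000) / (-13) = 0.0000
  z = (-10 - (-1)·0.0000 - (-1)·0.0000 - (1)·0.0000) / (7) = -1.4286
  w = (6 - (2)·0.0000 - (-2)·0.0000 - (2)·0.0000) / (7) = 0.8571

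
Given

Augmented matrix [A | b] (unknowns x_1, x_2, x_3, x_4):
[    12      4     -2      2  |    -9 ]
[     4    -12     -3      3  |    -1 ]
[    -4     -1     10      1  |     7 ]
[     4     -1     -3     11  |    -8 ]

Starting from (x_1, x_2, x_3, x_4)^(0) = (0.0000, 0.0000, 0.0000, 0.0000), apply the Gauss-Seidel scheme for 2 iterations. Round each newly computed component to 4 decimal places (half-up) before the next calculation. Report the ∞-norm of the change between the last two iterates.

Iteration 1:
  x_1 = (-9 - (4)·0.0000 - (-2)·0.0000 - (2)·0.0000) / (12) = -0.7500
  x_2 = (-1 - (4)·-0.7500 - (-3)·0.0000 - (3)·0.0000) / (-12) = -0.1667
  x_3 = (7 - (-4)·-0.7500 - (-1)·-0.1667 - (1)·0.0000) / (10) = 0.3833
  x_4 = (-8 - (4)·-0.7500 - (-1)·-0.1667 - (-3)·0.3833) / (11) = -0.3652
Iteration 2:
  x_1 = (-9 - (4)·-0.1667 - (-2)·0.3833 - (2)·-0.3652) / (12) = -0.5697
  x_2 = (-1 - (4)·-0.5697 - (-3)·0.3833 - (3)·-0.3652) / (-12) = -0.2937
  x_3 = (7 - (-4)·-0.5697 - (-1)·-0.2937 - (1)·-0.3652) / (10) = 0.4793
  x_4 = (-8 - (4)·-0.5697 - (-1)·-0.2937 - (-3)·0.4793) / (11) = -0.4161
Change: (0.1803, -0.1270, 0.0960, -0.0509) → max |·| = 0.1803

0.1803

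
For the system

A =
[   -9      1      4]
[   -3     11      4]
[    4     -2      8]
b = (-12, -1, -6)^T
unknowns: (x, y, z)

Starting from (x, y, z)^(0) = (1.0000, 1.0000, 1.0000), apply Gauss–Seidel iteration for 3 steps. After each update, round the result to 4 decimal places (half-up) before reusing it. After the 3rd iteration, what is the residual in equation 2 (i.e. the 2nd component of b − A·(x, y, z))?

Iteration 1:
  x = (-12 - (1)·1.0000 - (4)·1.0000) / (-9) = 1.8889
  y = (-1 - (-3)·1.8889 - (4)·1.0000) / (11) = 0.0606
  z = (-6 - (4)·1.8889 - (-2)·0.0606) / (8) = -1.6793
Iteration 2:
  x = (-12 - (1)·0.0606 - (4)·-1.6793) / (-9) = 0.5937
  y = (-1 - (-3)·0.5937 - (4)·-1.6793) / (11) = 0.6817
  z = (-6 - (4)·0.5937 - (-2)·0.6817) / (8) = -0.8764
Iteration 3:
  x = (-12 - (1)·0.6817 - (4)·-0.8764) / (-9) = 1.0196
  y = (-1 - (-3)·1.0196 - (4)·-0.8764) / (11) = 0.5059
  z = (-6 - (4)·1.0196 - (-2)·0.5059) / (8) = -1.1333
Residual b − A·x = (1.2037, 1.0271, -0.0002)

1.0271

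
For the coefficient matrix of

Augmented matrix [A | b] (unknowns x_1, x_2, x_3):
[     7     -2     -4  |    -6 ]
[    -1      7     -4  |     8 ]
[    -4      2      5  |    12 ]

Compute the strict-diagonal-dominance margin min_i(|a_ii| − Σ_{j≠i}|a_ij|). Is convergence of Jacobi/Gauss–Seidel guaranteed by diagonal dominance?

-1

row 1: |7| − (2+4) = 1
row 2: |7| − (1+4) = 2
row 3: |5| − (4+2) = -1
minimum over rows = -1 → not strictly diagonally dominant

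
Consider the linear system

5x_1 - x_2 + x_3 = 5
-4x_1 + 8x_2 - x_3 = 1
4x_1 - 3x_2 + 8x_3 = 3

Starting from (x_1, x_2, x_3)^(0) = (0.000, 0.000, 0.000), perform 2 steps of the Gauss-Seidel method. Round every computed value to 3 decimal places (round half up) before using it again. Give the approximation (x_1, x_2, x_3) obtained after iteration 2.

Iteration 1:
  x_1 = (5 - (-1)·0.000 - (1)·0.000) / (5) = 1.000
  x_2 = (1 - (-4)·1.000 - (-1)·0.000) / (8) = 0.625
  x_3 = (3 - (4)·1.000 - (-3)·0.625) / (8) = 0.109
Iteration 2:
  x_1 = (5 - (-1)·0.625 - (1)·0.109) / (5) = 1.103
  x_2 = (1 - (-4)·1.103 - (-1)·0.109) / (8) = 0.690
  x_3 = (3 - (4)·1.103 - (-3)·0.690) / (8) = 0.082

(1.103, 0.690, 0.082)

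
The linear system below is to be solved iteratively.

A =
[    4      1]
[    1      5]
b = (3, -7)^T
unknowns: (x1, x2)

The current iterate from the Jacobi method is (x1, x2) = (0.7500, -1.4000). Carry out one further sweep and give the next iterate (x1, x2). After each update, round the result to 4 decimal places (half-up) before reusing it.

One sweep:
  x1 = (3 - (1)·-1.4000) / (4) = 1.1000
  x2 = (-7 - (1)·0.7500) / (5) = -1.5500

(1.1000, -1.5500)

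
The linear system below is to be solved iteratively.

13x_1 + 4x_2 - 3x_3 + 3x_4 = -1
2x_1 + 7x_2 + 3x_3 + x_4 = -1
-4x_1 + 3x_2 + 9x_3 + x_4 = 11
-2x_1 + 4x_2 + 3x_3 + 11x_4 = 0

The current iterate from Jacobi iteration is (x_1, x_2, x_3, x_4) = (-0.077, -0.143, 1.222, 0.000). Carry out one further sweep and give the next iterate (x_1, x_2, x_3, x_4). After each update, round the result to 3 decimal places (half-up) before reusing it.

One sweep:
  x_1 = (-1 - (4)·-0.143 - (-3)·1.222 - (3)·0.000) / (13) = 0.249
  x_2 = (-1 - (2)·-0.077 - (3)·1.222 - (1)·0.000) / (7) = -0.645
  x_3 = (11 - (-4)·-0.077 - (3)·-0.143 - (1)·0.000) / (9) = 1.236
  x_4 = (0 - (-2)·-0.077 - (4)·-0.143 - (3)·1.222) / (11) = -0.295

(0.249, -0.645, 1.236, -0.295)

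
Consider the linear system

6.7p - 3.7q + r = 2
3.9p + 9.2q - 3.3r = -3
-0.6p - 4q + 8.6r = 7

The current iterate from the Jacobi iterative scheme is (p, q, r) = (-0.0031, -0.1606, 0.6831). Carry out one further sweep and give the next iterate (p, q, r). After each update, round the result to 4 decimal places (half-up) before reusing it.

One sweep:
  p = (2 - (-3.7)·-0.1606 - (1)·0.6831) / (6.7) = 0.1079
  q = (-3 - (3.9)·-0.0031 - (-3.3)·0.6831) / (9.2) = -0.0797
  r = (7 - (-0.6)·-0.0031 - (-4)·-0.1606) / (8.6) = 0.7390

(0.1079, -0.0797, 0.7390)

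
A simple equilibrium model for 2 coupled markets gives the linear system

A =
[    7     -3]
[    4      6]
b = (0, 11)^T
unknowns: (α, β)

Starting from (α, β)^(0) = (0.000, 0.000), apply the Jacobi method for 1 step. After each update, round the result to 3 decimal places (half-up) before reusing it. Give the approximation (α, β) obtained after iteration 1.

(0.000, 1.833)

Iteration 1:
  α = (0 - (-3)·0.000) / (7) = 0.000
  β = (11 - (4)·0.000) / (6) = 1.833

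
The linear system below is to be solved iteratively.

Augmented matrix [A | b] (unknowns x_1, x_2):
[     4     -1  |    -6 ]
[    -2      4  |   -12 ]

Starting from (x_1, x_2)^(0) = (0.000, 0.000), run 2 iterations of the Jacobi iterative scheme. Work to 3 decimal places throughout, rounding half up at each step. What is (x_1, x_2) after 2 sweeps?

Iteration 1:
  x_1 = (-6 - (-1)·0.000) / (4) = -1.500
  x_2 = (-12 - (-2)·0.000) / (4) = -3.000
Iteration 2:
  x_1 = (-6 - (-1)·-3.000) / (4) = -2.250
  x_2 = (-12 - (-2)·-1.500) / (4) = -3.750

(-2.250, -3.750)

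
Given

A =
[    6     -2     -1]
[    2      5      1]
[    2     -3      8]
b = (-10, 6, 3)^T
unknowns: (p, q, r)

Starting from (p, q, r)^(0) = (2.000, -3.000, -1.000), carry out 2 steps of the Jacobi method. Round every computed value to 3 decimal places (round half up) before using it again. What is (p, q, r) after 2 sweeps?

Iteration 1:
  p = (-10 - (-2)·-3.000 - (-1)·-1.000) / (6) = -2.833
  q = (6 - (2)·2.000 - (1)·-1.000) / (5) = 0.600
  r = (3 - (2)·2.000 - (-3)·-3.000) / (8) = -1.250
Iteration 2:
  p = (-10 - (-2)·0.600 - (-1)·-1.250) / (6) = -1.675
  q = (6 - (2)·-2.833 - (1)·-1.250) / (5) = 2.583
  r = (3 - (2)·-2.833 - (-3)·0.600) / (8) = 1.308

(-1.675, 2.583, 1.308)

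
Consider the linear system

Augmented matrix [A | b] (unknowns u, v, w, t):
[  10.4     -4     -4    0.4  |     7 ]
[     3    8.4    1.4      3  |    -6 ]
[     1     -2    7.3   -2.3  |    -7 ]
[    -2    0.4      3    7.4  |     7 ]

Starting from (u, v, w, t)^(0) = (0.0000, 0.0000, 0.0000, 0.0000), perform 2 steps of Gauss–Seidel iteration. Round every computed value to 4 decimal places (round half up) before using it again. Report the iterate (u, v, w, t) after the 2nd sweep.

Iteration 1:
  u = (7 - (-4)·0.0000 - (-4)·0.0000 - (0.4)·0.0000) / (10.4) = 0.6731
  v = (-6 - (3)·0.6731 - (1.4)·0.0000 - (3)·0.0000) / (8.4) = -0.9547
  w = (-7 - (1)·0.6731 - (-2)·-0.9547 - (-2.3)·0.0000) / (7.3) = -1.3127
  t = (7 - (-2)·0.6731 - (0.4)·-0.9547 - (3)·-1.3127) / (7.4) = 1.7116
Iteration 2:
  u = (7 - (-4)·-0.9547 - (-4)·-1.3127 - (0.4)·1.7116) / (10.4) = -0.2648
  v = (-6 - (3)·-0.2648 - (1.4)·-1.3127 - (3)·1.7116) / (8.4) = -1.0122
  w = (-7 - (1)·-0.2648 - (-2)·-1.0122 - (-2.3)·1.7116) / (7.3) = -0.6607
  t = (7 - (-2)·-0.2648 - (0.4)·-1.0122 - (3)·-0.6607) / (7.4) = 1.1969

(-0.2648, -1.0122, -0.6607, 1.1969)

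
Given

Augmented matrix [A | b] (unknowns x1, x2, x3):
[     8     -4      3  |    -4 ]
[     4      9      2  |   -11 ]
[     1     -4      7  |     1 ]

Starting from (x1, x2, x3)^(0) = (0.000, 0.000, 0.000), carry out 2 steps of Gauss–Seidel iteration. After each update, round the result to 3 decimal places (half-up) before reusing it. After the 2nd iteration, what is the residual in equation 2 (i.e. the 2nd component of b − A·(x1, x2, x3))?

Iteration 1:
  x1 = (-4 - (-4)·0.000 - (3)·0.000) / (8) = -0.500
  x2 = (-11 - (4)·-0.500 - (2)·0.000) / (9) = -1.000
  x3 = (1 - (1)·-0.500 - (-4)·-1.000) / (7) = -0.357
Iteration 2:
  x1 = (-4 - (-4)·-1.000 - (3)·-0.357) / (8) = -0.866
  x2 = (-11 - (4)·-0.866 - (2)·-0.357) / (9) = -0.758
  x3 = (1 - (1)·-0.866 - (-4)·-0.758) / (7) = -0.167
Residual b − A·x = (0.397, -0.380, 0.003)

-0.380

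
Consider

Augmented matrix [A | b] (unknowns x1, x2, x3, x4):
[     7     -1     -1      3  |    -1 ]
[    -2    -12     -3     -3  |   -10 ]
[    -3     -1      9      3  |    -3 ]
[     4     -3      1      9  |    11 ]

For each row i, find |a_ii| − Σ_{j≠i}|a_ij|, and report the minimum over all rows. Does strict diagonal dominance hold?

1

row 1: |7| − (1+1+3) = 2
row 2: |-12| − (2+3+3) = 4
row 3: |9| − (3+1+3) = 2
row 4: |9| − (4+3+1) = 1
minimum over rows = 1 → strictly diagonally dominant (convergence guaranteed)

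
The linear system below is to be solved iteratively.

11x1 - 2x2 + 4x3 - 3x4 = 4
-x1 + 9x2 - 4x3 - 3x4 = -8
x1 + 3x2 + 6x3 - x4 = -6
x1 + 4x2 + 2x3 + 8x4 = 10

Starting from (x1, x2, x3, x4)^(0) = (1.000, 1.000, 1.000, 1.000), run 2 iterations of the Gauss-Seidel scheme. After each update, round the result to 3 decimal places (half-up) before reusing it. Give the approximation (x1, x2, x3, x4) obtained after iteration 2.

Iteration 1:
  x1 = (4 - (-2)·1.000 - (4)·1.000 - (-3)·1.000) / (11) = 0.455
  x2 = (-8 - (-1)·0.455 - (-4)·1.000 - (-3)·1.000) / (9) = -0.061
  x3 = (-6 - (1)·0.455 - (3)·-0.061 - (-1)·1.000) / (6) = -0.879
  x4 = (10 - (1)·0.455 - (4)·-0.061 - (2)·-0.879) / (8) = 1.443
Iteration 2:
  x1 = (4 - (-2)·-0.061 - (4)·-0.879 - (-3)·1.443) / (11) = 1.066
  x2 = (-8 - (-1)·1.066 - (-4)·-0.879 - (-3)·1.443) / (9) = -0.680
  x3 = (-6 - (1)·1.066 - (3)·-0.680 - (-1)·1.443) / (6) = -0.597
  x4 = (10 - (1)·1.066 - (4)·-0.680 - (2)·-0.597) / (8) = 1.606

(1.066, -0.680, -0.597, 1.606)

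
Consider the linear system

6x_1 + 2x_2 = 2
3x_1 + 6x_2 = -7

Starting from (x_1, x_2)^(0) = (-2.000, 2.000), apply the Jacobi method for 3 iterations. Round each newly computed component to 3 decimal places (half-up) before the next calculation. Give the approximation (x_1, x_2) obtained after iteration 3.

(0.667, -1.361)

Iteration 1:
  x_1 = (2 - (2)·2.000) / (6) = -0.333
  x_2 = (-7 - (3)·-2.000) / (6) = -0.167
Iteration 2:
  x_1 = (2 - (2)·-0.167) / (6) = 0.389
  x_2 = (-7 - (3)·-0.333) / (6) = -1.000
Iteration 3:
  x_1 = (2 - (2)·-1.000) / (6) = 0.667
  x_2 = (-7 - (3)·0.389) / (6) = -1.361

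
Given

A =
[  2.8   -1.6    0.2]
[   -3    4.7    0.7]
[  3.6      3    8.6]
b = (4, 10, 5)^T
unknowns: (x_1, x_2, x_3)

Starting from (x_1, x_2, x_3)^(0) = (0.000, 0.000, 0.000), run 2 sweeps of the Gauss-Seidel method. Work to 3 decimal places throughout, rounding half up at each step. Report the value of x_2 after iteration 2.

Iteration 1:
  x_1 = (4 - (-1.6)·0.000 - (0.2)·0.000) / (2.8) = 1.429
  x_2 = (10 - (-3)·1.429 - (0.7)·0.000) / (4.7) = 3.040
  x_3 = (5 - (3.6)·1.429 - (3)·3.040) / (8.6) = -1.077
Iteration 2:
  x_1 = (4 - (-1.6)·3.040 - (0.2)·-1.077) / (2.8) = 3.243
  x_2 = (10 - (-3)·3.243 - (0.7)·-1.077) / (4.7) = 4.358
  x_3 = (5 - (3.6)·3.243 - (3)·4.358) / (8.6) = -2.296

4.358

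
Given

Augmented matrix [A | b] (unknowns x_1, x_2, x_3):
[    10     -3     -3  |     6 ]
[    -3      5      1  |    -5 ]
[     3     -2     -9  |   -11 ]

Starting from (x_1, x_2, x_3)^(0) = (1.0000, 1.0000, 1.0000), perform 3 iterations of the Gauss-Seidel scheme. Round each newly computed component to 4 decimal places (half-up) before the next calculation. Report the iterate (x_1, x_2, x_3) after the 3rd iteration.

Iteration 1:
  x_1 = (6 - (-3)·1.0000 - (-3)·1.0000) / (10) = 1.2000
  x_2 = (-5 - (-3)·1.2000 - (1)·1.0000) / (5) = -0.4800
  x_3 = (-11 - (3)·1.2000 - (-2)·-0.4800) / (-9) = 1.7289
Iteration 2:
  x_1 = (6 - (-3)·-0.4800 - (-3)·1.7289) / (10) = 0.9747
  x_2 = (-5 - (-3)·0.9747 - (1)·1.7289) / (5) = -0.7610
  x_3 = (-11 - (3)·0.9747 - (-2)·-0.7610) / (-9) = 1.7162
Iteration 3:
  x_1 = (6 - (-3)·-0.7610 - (-3)·1.7162) / (10) = 0.8866
  x_2 = (-5 - (-3)·0.8866 - (1)·1.7162) / (5) = -0.8113
  x_3 = (-11 - (3)·0.8866 - (-2)·-0.8113) / (-9) = 1.6980

(0.8866, -0.8113, 1.6980)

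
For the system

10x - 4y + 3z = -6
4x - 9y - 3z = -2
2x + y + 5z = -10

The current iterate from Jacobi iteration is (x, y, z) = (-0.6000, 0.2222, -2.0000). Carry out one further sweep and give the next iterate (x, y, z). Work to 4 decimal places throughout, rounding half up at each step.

(0.0889, 0.6222, -1.8044)

One sweep:
  x = (-6 - (-4)·0.2222 - (3)·-2.0000) / (10) = 0.0889
  y = (-2 - (4)·-0.6000 - (-3)·-2.0000) / (-9) = 0.6222
  z = (-10 - (2)·-0.6000 - (1)·0.2222) / (5) = -1.8044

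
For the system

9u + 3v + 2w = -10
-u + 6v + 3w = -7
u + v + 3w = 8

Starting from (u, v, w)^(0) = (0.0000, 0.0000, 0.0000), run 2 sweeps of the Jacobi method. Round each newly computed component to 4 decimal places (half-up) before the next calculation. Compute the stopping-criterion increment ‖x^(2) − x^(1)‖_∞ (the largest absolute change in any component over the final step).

Iteration 1:
  u = (-10 - (3)·0.0000 - (2)·0.0000) / (9) = -1.1111
  v = (-7 - (-1)·0.0000 - (3)·0.0000) / (6) = -1.1667
  w = (8 - (1)·0.0000 - (1)·0.0000) / (3) = 2.6667
Iteration 2:
  u = (-10 - (3)·-1.1667 - (2)·2.6667) / (9) = -1.3148
  v = (-7 - (-1)·-1.1111 - (3)·2.6667) / (6) = -2.6852
  w = (8 - (1)·-1.1111 - (1)·-1.1667) / (3) = 3.4259
Change: (-0.2037, -1.5185, 0.7592) → max |·| = 1.5185

1.5185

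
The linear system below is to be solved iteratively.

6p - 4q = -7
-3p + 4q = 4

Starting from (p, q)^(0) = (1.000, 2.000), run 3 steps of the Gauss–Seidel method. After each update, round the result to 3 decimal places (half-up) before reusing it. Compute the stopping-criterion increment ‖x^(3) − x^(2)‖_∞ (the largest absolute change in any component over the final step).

Iteration 1:
  p = (-7 - (-4)·2.000) / (6) = 0.167
  q = (4 - (-3)·0.167) / (4) = 1.125
Iteration 2:
  p = (-7 - (-4)·1.125) / (6) = -0.417
  q = (4 - (-3)·-0.417) / (4) = 0.687
Iteration 3:
  p = (-7 - (-4)·0.687) / (6) = -0.709
  q = (4 - (-3)·-0.709) / (4) = 0.468
Change: (-0.292, -0.219) → max |·| = 0.292

0.292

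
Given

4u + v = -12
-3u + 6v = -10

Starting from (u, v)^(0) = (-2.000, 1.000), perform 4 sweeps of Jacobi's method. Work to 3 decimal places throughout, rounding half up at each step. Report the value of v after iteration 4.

Iteration 1:
  u = (-12 - (1)·1.000) / (4) = -3.250
  v = (-10 - (-3)·-2.000) / (6) = -2.667
Iteration 2:
  u = (-12 - (1)·-2.667) / (4) = -2.333
  v = (-10 - (-3)·-3.250) / (6) = -3.292
Iteration 3:
  u = (-12 - (1)·-3.292) / (4) = -2.177
  v = (-10 - (-3)·-2.333) / (6) = -2.833
Iteration 4:
  u = (-12 - (1)·-2.833) / (4) = -2.292
  v = (-10 - (-3)·-2.177) / (6) = -2.755

-2.755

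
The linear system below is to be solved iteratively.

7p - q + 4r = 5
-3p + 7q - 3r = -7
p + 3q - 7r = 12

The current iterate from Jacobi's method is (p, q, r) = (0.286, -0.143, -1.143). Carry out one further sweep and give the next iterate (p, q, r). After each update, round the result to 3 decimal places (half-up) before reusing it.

One sweep:
  p = (5 - (-1)·-0.143 - (4)·-1.143) / (7) = 1.347
  q = (-7 - (-3)·0.286 - (-3)·-1.143) / (7) = -1.367
  r = (12 - (1)·0.286 - (3)·-0.143) / (-7) = -1.735

(1.347, -1.367, -1.735)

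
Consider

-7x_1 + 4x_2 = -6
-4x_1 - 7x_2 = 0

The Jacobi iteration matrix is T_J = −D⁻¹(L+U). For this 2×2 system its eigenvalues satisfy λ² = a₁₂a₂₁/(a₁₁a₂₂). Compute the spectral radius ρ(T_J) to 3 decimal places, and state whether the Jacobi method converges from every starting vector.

a₁₂a₂₁/(a₁₁a₂₂) = (4)·(-4) / ((-7)·(-7)) = -0.326531
ρ = √|-0.326531| = √0.326531 = 0.571
ρ < 1, so Jacobi converges

0.571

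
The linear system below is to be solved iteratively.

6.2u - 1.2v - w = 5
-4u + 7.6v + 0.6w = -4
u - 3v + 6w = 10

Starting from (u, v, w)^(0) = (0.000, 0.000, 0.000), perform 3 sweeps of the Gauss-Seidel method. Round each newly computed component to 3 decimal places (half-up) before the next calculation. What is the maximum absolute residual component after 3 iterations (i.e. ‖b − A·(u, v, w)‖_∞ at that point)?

0.002

Iteration 1:
  u = (5 - (-1.2)·0.000 - (-1)·0.000) / (6.2) = 0.806
  v = (-4 - (-4)·0.806 - (0.6)·0.000) / (7.6) = -0.102
  w = (10 - (1)·0.806 - (-3)·-0.102) / (6) = 1.481
Iteration 2:
  u = (5 - (-1.2)·-0.102 - (-1)·1.481) / (6.2) = 1.026
  v = (-4 - (-4)·1.026 - (0.6)·1.481) / (7.6) = -0.103
  w = (10 - (1)·1.026 - (-3)·-0.103) / (6) = 1.444
Iteration 3:
  u = (5 - (-1.2)·-0.103 - (-1)·1.444) / (6.2) = 1.019
  v = (-4 - (-4)·1.019 - (0.6)·1.444) / (7.6) = -0.104
  w = (10 - (1)·1.019 - (-3)·-0.104) / (6) = 1.445
Residual b − A·x = (0.002, -0.001, -0.001); ∞-norm = 0.002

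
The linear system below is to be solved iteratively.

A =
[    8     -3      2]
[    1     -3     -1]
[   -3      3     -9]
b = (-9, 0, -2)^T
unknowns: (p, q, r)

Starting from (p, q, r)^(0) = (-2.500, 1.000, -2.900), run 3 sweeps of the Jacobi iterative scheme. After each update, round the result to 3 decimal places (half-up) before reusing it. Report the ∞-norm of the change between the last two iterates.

0.264

Iteration 1:
  p = (-9 - (-3)·1.000 - (2)·-2.900) / (8) = -0.025
  q = (0 - (1)·-2.500 - (-1)·-2.900) / (-3) = 0.133
  r = (-2 - (-3)·-2.500 - (3)·1.000) / (-9) = 1.389
Iteration 2:
  p = (-9 - (-3)·0.133 - (2)·1.389) / (8) = -1.422
  q = (0 - (1)·-0.025 - (-1)·1.389) / (-3) = -0.471
  r = (-2 - (-3)·-0.025 - (3)·0.133) / (-9) = 0.275
Iteration 3:
  p = (-9 - (-3)·-0.471 - (2)·0.275) / (8) = -1.370
  q = (0 - (1)·-1.422 - (-1)·0.275) / (-3) = -0.566
  r = (-2 - (-3)·-1.422 - (3)·-0.471) / (-9) = 0.539
Change: (0.052, -0.095, 0.264) → max |·| = 0.264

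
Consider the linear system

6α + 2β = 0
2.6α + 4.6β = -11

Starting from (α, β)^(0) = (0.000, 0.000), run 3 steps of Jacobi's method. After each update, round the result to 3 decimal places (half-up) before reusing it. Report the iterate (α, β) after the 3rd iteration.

Iteration 1:
  α = (0 - (2)·0.000) / (6) = 0.000
  β = (-11 - (2.6)·0.000) / (4.6) = -2.391
Iteration 2:
  α = (0 - (2)·-2.391) / (6) = 0.797
  β = (-11 - (2.6)·0.000) / (4.6) = -2.391
Iteration 3:
  α = (0 - (2)·-2.391) / (6) = 0.797
  β = (-11 - (2.6)·0.797) / (4.6) = -2.842

(0.797, -2.842)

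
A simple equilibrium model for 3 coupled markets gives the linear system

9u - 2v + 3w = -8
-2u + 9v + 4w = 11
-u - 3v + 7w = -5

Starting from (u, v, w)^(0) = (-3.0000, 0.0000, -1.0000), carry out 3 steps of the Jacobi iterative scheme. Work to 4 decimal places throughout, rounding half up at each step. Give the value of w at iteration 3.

Iteration 1:
  u = (-8 - (-2)·0.0000 - (3)·-1.0000) / (9) = -0.5556
  v = (11 - (-2)·-3.0000 - (4)·-1.0000) / (9) = 1.0000
  w = (-5 - (-1)·-3.0000 - (-3)·0.0000) / (7) = -1.1429
Iteration 2:
  u = (-8 - (-2)·1.0000 - (3)·-1.1429) / (9) = -0.2857
  v = (11 - (-2)·-0.5556 - (4)·-1.1429) / (9) = 1.6067
  w = (-5 - (-1)·-0.5556 - (-3)·1.0000) / (7) = -0.3651
Iteration 3:
  u = (-8 - (-2)·1.6067 - (3)·-0.3651) / (9) = -0.4101
  v = (11 - (-2)·-0.2857 - (4)·-0.3651) / (9) = 1.3210
  w = (-5 - (-1)·-0.2857 - (-3)·1.6067) / (7) = -0.0665

-0.0665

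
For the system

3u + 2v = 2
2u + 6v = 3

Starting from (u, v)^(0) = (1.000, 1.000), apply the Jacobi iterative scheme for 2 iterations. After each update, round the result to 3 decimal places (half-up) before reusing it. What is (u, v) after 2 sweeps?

Iteration 1:
  u = (2 - (2)·1.000) / (3) = 0.000
  v = (3 - (2)·1.000) / (6) = 0.167
Iteration 2:
  u = (2 - (2)·0.167) / (3) = 0.555
  v = (3 - (2)·0.000) / (6) = 0.500

(0.555, 0.500)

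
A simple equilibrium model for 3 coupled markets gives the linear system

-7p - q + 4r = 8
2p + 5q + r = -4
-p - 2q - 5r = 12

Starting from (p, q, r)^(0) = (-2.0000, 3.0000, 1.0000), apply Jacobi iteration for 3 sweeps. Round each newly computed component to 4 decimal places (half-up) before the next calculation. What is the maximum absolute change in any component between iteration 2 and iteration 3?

0.5612

Iteration 1:
  p = (8 - (-1)·3.0000 - (4)·1.0000) / (-7) = -1.0000
  q = (-4 - (2)·-2.0000 - (1)·1.0000) / (5) = -0.2000
  r = (12 - (-1)·-2.0000 - (-2)·3.0000) / (-5) = -3.2000
Iteration 2:
  p = (8 - (-1)·-0.2000 - (4)·-3.2000) / (-7) = -2.9429
  q = (-4 - (2)·-1.0000 - (1)·-3.2000) / (5) = 0.2400
  r = (12 - (-1)·-1.0000 - (-2)·-0.2000) / (-5) = -2.1200
Iteration 3:
  p = (8 - (-1)·0.2400 - (4)·-2.1200) / (-7) = -2.3886
  q = (-4 - (2)·-2.9429 - (1)·-2.1200) / (5) = 0.8012
  r = (12 - (-1)·-2.9429 - (-2)·0.2400) / (-5) = -1.9074
Change: (0.5543, 0.5612, 0.2126) → max |·| = 0.5612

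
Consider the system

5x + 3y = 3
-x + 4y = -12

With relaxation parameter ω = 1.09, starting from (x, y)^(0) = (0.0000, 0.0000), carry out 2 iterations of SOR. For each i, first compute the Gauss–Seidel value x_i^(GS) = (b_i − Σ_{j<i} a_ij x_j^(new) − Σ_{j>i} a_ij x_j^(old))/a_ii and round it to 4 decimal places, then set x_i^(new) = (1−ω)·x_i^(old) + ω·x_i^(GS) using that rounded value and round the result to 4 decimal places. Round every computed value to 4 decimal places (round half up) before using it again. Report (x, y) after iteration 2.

(2.6172, -2.2786)

Iteration 1:
  x: GS value = (3 - (3)·0.0000) / (5) = 0.6000;  x ← (1−ω)·0.0000 + ω·0.6000 = 0.6540
  y: GS value = (-12 - (-1)·0.6540) / (4) = -2.8365;  y ← (1−ω)·0.0000 + ω·-2.8365 = -3.0918
Iteration 2:
  x: GS value = (3 - (3)·-3.0918) / (5) = 2.4551;  x ← (1−ω)·0.6540 + ω·2.4551 = 2.6172
  y: GS value = (-12 - (-1)·2.6172) / (4) = -2.3457;  y ← (1−ω)·-3.0918 + ω·-2.3457 = -2.2786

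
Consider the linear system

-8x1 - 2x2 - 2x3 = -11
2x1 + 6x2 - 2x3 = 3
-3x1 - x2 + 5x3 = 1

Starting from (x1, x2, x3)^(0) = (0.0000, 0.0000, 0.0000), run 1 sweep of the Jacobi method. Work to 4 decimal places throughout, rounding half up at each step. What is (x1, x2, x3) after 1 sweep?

(1.3750, 0.5000, 0.2000)

Iteration 1:
  x1 = (-11 - (-2)·0.0000 - (-2)·0.0000) / (-8) = 1.3750
  x2 = (3 - (2)·0.0000 - (-2)·0.0000) / (6) = 0.5000
  x3 = (1 - (-3)·0.0000 - (-1)·0.0000) / (5) = 0.2000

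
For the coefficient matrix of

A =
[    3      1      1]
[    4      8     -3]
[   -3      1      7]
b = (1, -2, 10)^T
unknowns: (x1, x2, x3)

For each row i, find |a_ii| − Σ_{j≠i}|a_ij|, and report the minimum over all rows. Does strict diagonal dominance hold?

row 1: |3| − (1+1) = 1
row 2: |8| − (4+3) = 1
row 3: |7| − (3+1) = 3
minimum over rows = 1 → strictly diagonally dominant (convergence guaranteed)

1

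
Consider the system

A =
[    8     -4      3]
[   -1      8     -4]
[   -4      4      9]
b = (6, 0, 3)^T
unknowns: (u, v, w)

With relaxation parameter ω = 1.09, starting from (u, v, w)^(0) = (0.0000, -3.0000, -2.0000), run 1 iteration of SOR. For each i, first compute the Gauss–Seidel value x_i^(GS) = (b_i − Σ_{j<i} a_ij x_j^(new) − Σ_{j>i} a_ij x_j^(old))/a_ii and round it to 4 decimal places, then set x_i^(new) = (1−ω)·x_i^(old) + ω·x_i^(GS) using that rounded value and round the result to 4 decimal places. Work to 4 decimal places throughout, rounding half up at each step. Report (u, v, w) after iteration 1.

Iteration 1:
  u: GS value = (6 - (-4)·-3.0000 - (3)·-2.0000) / (8) = 0.0000;  u ← (1−ω)·0.0000 + ω·0.0000 = 0.0000
  v: GS value = (0 - (-1)·0.0000 - (-4)·-2.0000) / (8) = -1.0000;  v ← (1−ω)·-3.0000 + ω·-1.0000 = -0.8200
  w: GS value = (3 - (-4)·0.0000 - (4)·-0.8200) / (9) = 0.6978;  w ← (1−ω)·-2.0000 + ω·0.6978 = 0.9406

(0.0000, -0.8200, 0.9406)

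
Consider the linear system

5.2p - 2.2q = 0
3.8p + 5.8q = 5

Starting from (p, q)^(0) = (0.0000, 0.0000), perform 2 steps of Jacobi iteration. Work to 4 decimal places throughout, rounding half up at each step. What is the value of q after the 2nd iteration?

Iteration 1:
  p = (0 - (-2.2)·0.0000) / (5.2) = 0.0000
  q = (5 - (3.8)·0.0000) / (5.8) = 0.8621
Iteration 2:
  p = (0 - (-2.2)·0.8621) / (5.2) = 0.3647
  q = (5 - (3.8)·0.0000) / (5.8) = 0.8621

0.8621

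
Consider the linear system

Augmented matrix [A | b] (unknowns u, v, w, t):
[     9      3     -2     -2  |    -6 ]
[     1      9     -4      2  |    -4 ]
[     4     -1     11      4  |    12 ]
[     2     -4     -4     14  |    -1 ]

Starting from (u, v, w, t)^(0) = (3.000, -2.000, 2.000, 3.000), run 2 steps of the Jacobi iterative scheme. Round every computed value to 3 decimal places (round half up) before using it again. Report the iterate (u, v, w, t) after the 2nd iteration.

(-0.875, -1.023, 0.818, -0.753)

Iteration 1:
  u = (-6 - (3)·-2.000 - (-2)·2.000 - (-2)·3.000) / (9) = 1.111
  v = (-4 - (1)·3.000 - (-4)·2.000 - (2)·3.000) / (9) = -0.556
  w = (12 - (4)·3.000 - (-1)·-2.000 - (4)·3.000) / (11) = -1.273
  t = (-1 - (2)·3.000 - (-4)·-2.000 - (-4)·2.000) / (14) = -0.500
Iteration 2:
  u = (-6 - (3)·-0.556 - (-2)·-1.273 - (-2)·-0.500) / (9) = -0.875
  v = (-4 - (1)·1.111 - (-4)·-1.273 - (2)·-0.500) / (9) = -1.023
  w = (12 - (4)·1.111 - (-1)·-0.556 - (4)·-0.500) / (11) = 0.818
  t = (-1 - (2)·1.111 - (-4)·-0.556 - (-4)·-1.273) / (14) = -0.753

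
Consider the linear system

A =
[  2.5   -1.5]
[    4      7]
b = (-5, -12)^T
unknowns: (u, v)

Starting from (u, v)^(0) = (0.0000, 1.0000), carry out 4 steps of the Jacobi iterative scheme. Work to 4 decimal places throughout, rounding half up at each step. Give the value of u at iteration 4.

Iteration 1:
  u = (-5 - (-1.5)·1.0000) / (2.5) = -1.4000
  v = (-12 - (4)·0.0000) / (7) = -1.7143
Iteration 2:
  u = (-5 - (-1.5)·-1.7143) / (2.5) = -3.0286
  v = (-12 - (4)·-1.4000) / (7) = -0.9143
Iteration 3:
  u = (-5 - (-1.5)·-0.9143) / (2.5) = -2.5486
  v = (-12 - (4)·-3.0286) / (7) = 0.0163
Iteration 4:
  u = (-5 - (-1.5)·0.0163) / (2.5) = -1.9902
  v = (-12 - (4)·-2.5486) / (7) = -0.2579

-1.9902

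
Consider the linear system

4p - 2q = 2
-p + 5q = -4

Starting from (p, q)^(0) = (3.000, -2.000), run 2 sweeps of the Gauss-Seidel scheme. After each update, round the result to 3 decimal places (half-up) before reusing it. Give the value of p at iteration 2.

0.050

Iteration 1:
  p = (2 - (-2)·-2.000) / (4) = -0.500
  q = (-4 - (-1)·-0.500) / (5) = -0.900
Iteration 2:
  p = (2 - (-2)·-0.900) / (4) = 0.050
  q = (-4 - (-1)·0.050) / (5) = -0.790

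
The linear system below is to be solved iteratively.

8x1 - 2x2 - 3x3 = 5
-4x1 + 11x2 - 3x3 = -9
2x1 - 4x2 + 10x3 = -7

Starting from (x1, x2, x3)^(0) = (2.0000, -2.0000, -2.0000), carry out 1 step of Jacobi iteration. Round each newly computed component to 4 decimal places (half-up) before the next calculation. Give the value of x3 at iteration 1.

Iteration 1:
  x1 = (5 - (-2)·-2.0000 - (-3)·-2.0000) / (8) = -0.6250
  x2 = (-9 - (-4)·2.0000 - (-3)·-2.0000) / (11) = -0.6364
  x3 = (-7 - (2)·2.0000 - (-4)·-2.0000) / (10) = -1.9000

-1.9000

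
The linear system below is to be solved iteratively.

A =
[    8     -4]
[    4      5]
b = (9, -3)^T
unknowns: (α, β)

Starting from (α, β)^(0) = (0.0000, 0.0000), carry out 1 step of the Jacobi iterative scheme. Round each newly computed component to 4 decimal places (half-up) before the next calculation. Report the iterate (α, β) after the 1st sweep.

(1.1250, -0.6000)

Iteration 1:
  α = (9 - (-4)·0.0000) / (8) = 1.1250
  β = (-3 - (4)·0.0000) / (5) = -0.6000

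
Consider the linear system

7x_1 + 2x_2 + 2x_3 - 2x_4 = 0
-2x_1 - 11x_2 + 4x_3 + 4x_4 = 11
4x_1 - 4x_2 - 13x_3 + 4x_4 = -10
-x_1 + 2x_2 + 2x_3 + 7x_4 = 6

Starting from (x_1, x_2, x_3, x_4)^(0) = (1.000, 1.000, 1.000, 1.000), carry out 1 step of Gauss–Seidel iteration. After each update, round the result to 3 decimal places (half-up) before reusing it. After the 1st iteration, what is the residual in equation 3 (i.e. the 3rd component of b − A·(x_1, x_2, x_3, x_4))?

1.693

Iteration 1:
  x_1 = (0 - (2)·1.000 - (2)·1.000 - (-2)·1.000) / (7) = -0.286
  x_2 = (11 - (-2)·-0.286 - (4)·1.000 - (4)·1.000) / (-11) = -0.221
  x_3 = (-10 - (4)·-0.286 - (-4)·-0.221 - (4)·1.000) / (-13) = 1.057
  x_4 = (6 - (-1)·-0.286 - (2)·-0.221 - (2)·1.057) / (7) = 0.577
Residual b − A·x = (1.484, 1.461, 1.693, 0.003)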